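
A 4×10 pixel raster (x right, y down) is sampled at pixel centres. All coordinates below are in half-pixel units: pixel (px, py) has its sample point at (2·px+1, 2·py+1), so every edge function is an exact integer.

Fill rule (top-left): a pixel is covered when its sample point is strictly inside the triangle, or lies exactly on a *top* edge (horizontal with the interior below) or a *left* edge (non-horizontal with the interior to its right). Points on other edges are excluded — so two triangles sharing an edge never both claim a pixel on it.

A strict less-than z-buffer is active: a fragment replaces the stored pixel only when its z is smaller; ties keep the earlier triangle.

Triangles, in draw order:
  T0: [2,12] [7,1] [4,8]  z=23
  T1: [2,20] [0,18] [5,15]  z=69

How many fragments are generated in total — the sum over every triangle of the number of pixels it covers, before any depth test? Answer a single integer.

T0:
  2·area = 2
  edge (2, 12)→(7, 1): d=(5,-11) top-left  bias=+0
  edge (7, 1)→(4, 8): d=(-3,7) right/bottom  bias=-1
  edge (4, 8)→(2, 12): d=(-2,4) right/bottom  bias=-1
    (3,0)@(7, 1): e=[0,0,2] → .  [on edge]
    (0,7)@(1, 15): e=[4,0,-2] → .  [on edge]
  covered (0 px):
    . . . .
    . . . .
    . . . .
    . . . .
    . . . .
    . . . .
    . . . .
    . . . .
    . . . .
    . . . .
T1:
  2·area = 16
  edge (2, 20)→(0, 18): d=(-2,-2) top-left  bias=+0
  edge (0, 18)→(5, 15): d=(5,-3) top-left  bias=+0
  edge (5, 15)→(2, 20): d=(-3,5) right/bottom  bias=-1
    (2,7)@(5, 15): e=[16,0,0] → .  [on edge]
    (1,8)@(3, 17): e=[8,4,4] → X
    (2,8)@(5, 17): e=[12,10,-6] → .
    (0,9)@(1, 19): e=[0,8,8] → X  [on edge]
    (1,9)@(3, 19): e=[4,14,-2] → .
  covered (2 px):
    . . . .
    . . . .
    . . . .
    . . . .
    . . . .
    . . . .
    . . . .
    . . . .
    . X . .
    X . . .

Result: 2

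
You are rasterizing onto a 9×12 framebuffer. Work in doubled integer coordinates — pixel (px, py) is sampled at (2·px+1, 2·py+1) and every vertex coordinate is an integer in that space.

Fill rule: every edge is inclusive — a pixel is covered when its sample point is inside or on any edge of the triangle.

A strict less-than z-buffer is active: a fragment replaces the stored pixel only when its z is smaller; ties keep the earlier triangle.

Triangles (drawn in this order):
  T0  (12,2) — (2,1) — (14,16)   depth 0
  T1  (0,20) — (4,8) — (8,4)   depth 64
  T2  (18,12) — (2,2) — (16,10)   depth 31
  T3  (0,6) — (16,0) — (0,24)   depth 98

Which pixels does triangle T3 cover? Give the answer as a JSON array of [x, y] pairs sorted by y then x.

T0:
  2·area = 138  (B↔C swapped to make it positive)
  edge (12, 2)→(14, 16): d=(2,14) inclusive
  edge (14, 16)→(2, 1): d=(-12,-15) inclusive
  edge (2, 1)→(12, 2): d=(10,1) inclusive
    (2,1)@(5, 3): e=[100,21,17] → █
    (3,1)@(7, 3): e=[72,51,15] → █
    (4,1)@(9, 3): e=[44,81,13] → █
    (5,1)@(11, 3): e=[16,111,11] → █
    (6,1)@(13, 3): e=[-12,141,9] → ·
    (2,2)@(5, 5): e=[104,-3,37] → ·
    (3,2)@(7, 5): e=[76,27,35] → █
    (6,2)@(13, 5): e=[-8,117,29] → ·
    (3,3)@(7, 7): e=[80,3,55] → █
    (6,3)@(13, 7): e=[-4,93,49] → ·
    (3,4)@(7, 9): e=[84,-21,75] → ·
    (4,4)@(9, 9): e=[56,9,73] → █
    (6,4)@(13, 9): e=[0,69,69] → █  [on edge]
    (7,11)@(15, 23): e=[0,-69,207] → ·  [on edge]
  covered (16 px):
    · · · · · · · · ·
    · · █ █ █ █ · · ·
    · · · █ █ █ · · ·
    · · · █ █ █ · · ·
    · · · · █ █ █ · ·
    · · · · · █ █ · ·
    · · · · · · █ · ·
    · · · · · · · · ·
    · · · · · · · · ·
    · · · · · · · · ·
    · · · · · · · · ·
    · · · · · · · · ·
T1:
  2·area = 32
  edge (0, 20)→(4, 8): d=(4,-12) inclusive
  edge (4, 8)→(8, 4): d=(4,-4) inclusive
  edge (8, 4)→(0, 20): d=(-8,16) inclusive
    (5,0)@(11, 1): e=[56,0,-24] → ·  [on edge]
    (4,1)@(9, 3): e=[40,0,-8] → ·  [on edge]
    (2,2)@(5, 5): e=[0,-8,40] → ·  [on edge]
    (3,2)@(7, 5): e=[24,0,8] → █  [on edge]
    (4,2)@(9, 5): e=[48,8,-24] → ·
    (2,3)@(5, 7): e=[8,0,24] → █  [on edge]
    (3,3)@(7, 7): e=[32,8,-8] → ·
    (1,4)@(3, 9): e=[-8,0,40] → ·  [on edge]
    (2,4)@(5, 9): e=[16,8,8] → █
    (3,4)@(7, 9): e=[40,16,-24] → ·
    (0,5)@(1, 11): e=[-24,0,56] → ·  [on edge]
    (1,5)@(3, 11): e=[0,8,24] → █  [on edge]
    (0,8)@(1, 17): e=[0,24,8] → █  [on edge]
  covered (6 px):
    · · · · · · · · ·
    · · · · · · · · ·
    · · · █ · · · · ·
    · · █ · · · · · ·
    · · █ · · · · · ·
    · █ · · · · · · ·
    · █ · · · · · · ·
    · · · · · · · · ·
    █ · · · · · · · ·
    · · · · · · · · ·
    · · · · · · · · ·
    · · · · · · · · ·
T2:
  2·area = 12
  edge (18, 12)→(2, 2): d=(-16,-10) inclusive
  edge (2, 2)→(16, 10): d=(14,8) inclusive
  edge (16, 10)→(18, 12): d=(2,2) inclusive
    (3,0)@(7, 1): e=[66,-54,0] → ·  [on edge]
    (4,1)@(9, 3): e=[54,-42,0] → ·  [on edge]
    (3,2)@(7, 5): e=[2,2,8] → █
    (4,2)@(9, 5): e=[22,-14,4] → ·
    (5,2)@(11, 5): e=[42,-30,0] → ·  [on edge]
    (3,3)@(7, 7): e=[-30,30,12] → ·
    (6,3)@(13, 7): e=[30,-18,0] → ·  [on edge]
    (7,4)@(15, 9): e=[18,-6,0] → ·  [on edge]
    (8,5)@(17, 11): e=[6,6,0] → █  [on edge]
    (8,6)@(17, 13): e=[-26,34,4] → ·
  covered (2 px):
    · · · · · · · · ·
    · · · · · · · · ·
    · · · █ · · · · ·
    · · · · · · · · ·
    · · · · · · · · ·
    · · · · · · · · █
    · · · · · · · · ·
    · · · · · · · · ·
    · · · · · · · · ·
    · · · · · · · · ·
    · · · · · · · · ·
    · · · · · · · · ·
T3:
  2·area = 288
  edge (0, 6)→(16, 0): d=(16,-6) inclusive
  edge (16, 0)→(0, 24): d=(-16,24) inclusive
  edge (0, 24)→(0, 6): d=(0,-18) inclusive
    (7,0)@(15, 1): e=[10,8,270] → █
    (8,0)@(17, 1): e=[22,-40,306] → ·
    (4,1)@(9, 3): e=[6,120,162] → █
    (5,1)@(11, 3): e=[18,72,198] → █
    (6,1)@(13, 3): e=[30,24,234] → █
    (7,1)@(15, 3): e=[42,-24,270] → ·
    (1,2)@(3, 5): e=[2,232,54] → █
    (2,2)@(5, 5): e=[14,184,90] → █
    (3,2)@(7, 5): e=[26,136,126] → █
    (6,2)@(13, 5): e=[62,-8,234] → ·
    (0,3)@(1, 7): e=[22,248,18] → █
    (6,3)@(13, 7): e=[94,-40,234] → ·
  covered (36 px):
    · · · · · · · █ ·
    · · · · █ █ █ · ·
    · █ █ █ █ █ · · ·
    █ █ █ █ █ █ · · ·
    █ █ █ █ █ · · · ·
    █ █ █ █ · · · · ·
    █ █ █ █ · · · · ·
    █ █ █ · · · · · ·
    █ █ · · · · · · ·
    █ █ · · · · · · ·
    █ · · · · · · · ·
    · · · · · · · · ·

Result: [[7,0],[4,1],[5,1],[6,1],[1,2],[2,2],[3,2],[4,2],[5,2],[0,3],[1,3],[2,3],[3,3],[4,3],[5,3],[0,4],[1,4],[2,4],[3,4],[4,4],[0,5],[1,5],[2,5],[3,5],[0,6],[1,6],[2,6],[3,6],[0,7],[1,7],[2,7],[0,8],[1,8],[0,9],[1,9],[0,10]]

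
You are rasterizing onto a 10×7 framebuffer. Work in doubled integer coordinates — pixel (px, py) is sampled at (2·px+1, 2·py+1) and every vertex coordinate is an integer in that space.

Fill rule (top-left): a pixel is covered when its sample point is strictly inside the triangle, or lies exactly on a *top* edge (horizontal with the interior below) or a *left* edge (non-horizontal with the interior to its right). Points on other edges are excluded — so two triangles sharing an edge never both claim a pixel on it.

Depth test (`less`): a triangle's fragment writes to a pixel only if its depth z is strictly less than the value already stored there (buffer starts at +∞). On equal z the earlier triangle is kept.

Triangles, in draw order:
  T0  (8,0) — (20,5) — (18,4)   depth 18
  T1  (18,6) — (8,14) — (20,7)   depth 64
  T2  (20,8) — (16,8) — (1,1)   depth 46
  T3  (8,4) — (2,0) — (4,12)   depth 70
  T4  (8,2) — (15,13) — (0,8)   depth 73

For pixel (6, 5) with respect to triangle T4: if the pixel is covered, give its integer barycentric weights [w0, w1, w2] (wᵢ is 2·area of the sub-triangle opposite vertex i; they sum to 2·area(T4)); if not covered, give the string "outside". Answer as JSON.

T0:
  2·area = 2  (B↔C swapped to make it positive)
  edge (8, 0)→(18, 4): d=(10,4) right/bottom  bias=-1
  edge (18, 4)→(20, 5): d=(2,1) right/bottom  bias=-1
  edge (20, 5)→(8, 0): d=(-12,-5) top-left  bias=+0
  covered (0 px):
    · · · · · · · · · ·
    · · · · · · · · · ·
    · · · · · · · · · ·
    · · · · · · · · · ·
    · · · · · · · · · ·
    · · · · · · · · · ·
    · · · · · · · · · ·
T1:
  2·area = 26  (B↔C swapped to make it positive)
  edge (18, 6)→(20, 7): d=(2,1) right/bottom  bias=-1
  edge (20, 7)→(8, 14): d=(-12,7) right/bottom  bias=-1
  edge (8, 14)→(18, 6): d=(10,-8) top-left  bias=+0
    (8,3)@(17, 7): e=[3,21,2] → #
    (9,3)@(19, 7): e=[1,7,18] → #
    (7,4)@(15, 9): e=[9,11,6] → #
    (8,4)@(17, 9): e=[7,-3,22] → ·
    (9,4)@(19, 9): e=[5,-17,38] → ·
    (6,5)@(13, 11): e=[15,1,10] → #
    (7,5)@(15, 11): e=[13,-13,26] → ·
    (6,6)@(13, 13): e=[19,-23,30] → ·
  covered (4 px):
    · · · · · · · · · ·
    · · · · · · · · · ·
    · · · · · · · · · ·
    · · · · · · · · # #
    · · · · · · · # · ·
    · · · · · · # · · ·
    · · · · · · · · · ·
T2:
  2·area = 28
  edge (20, 8)→(16, 8): d=(-4,0) right/bottom  bias=-1
  edge (16, 8)→(1, 1): d=(-15,-7) top-left  bias=+0
  edge (1, 1)→(20, 8): d=(19,7) right/bottom  bias=-1
    (0,0)@(1, 1): e=[28,0,0] → ·  [on edge]
    (5,2)@(11, 5): e=[12,10,6] → #
    (6,2)@(13, 5): e=[12,24,-8] → ·
    (5,3)@(11, 7): e=[4,-20,44] → ·
    (7,3)@(15, 7): e=[4,8,16] → #
    (8,3)@(17, 7): e=[4,22,2] → #
    (9,3)@(19, 7): e=[4,36,-12] → ·
    (7,4)@(15, 9): e=[-4,-22,54] → ·
    (8,4)@(17, 9): e=[-4,-8,40] → ·
  covered (3 px):
    · · · · · · · · · ·
    · · · · · · · · · ·
    · · · · · # · · · ·
    · · · · · · · # # ·
    · · · · · · · · · ·
    · · · · · · · · · ·
    · · · · · · · · · ·
T3:
  2·area = 64  (B↔C swapped to make it positive)
  edge (8, 4)→(4, 12): d=(-4,8) right/bottom  bias=-1
  edge (4, 12)→(2, 0): d=(-2,-12) top-left  bias=+0
  edge (2, 0)→(8, 4): d=(6,4) right/bottom  bias=-1
    (1,0)@(3, 1): e=[52,10,2] → #
    (2,0)@(5, 1): e=[36,34,-6] → ·
    (1,1)@(3, 3): e=[44,6,14] → #
    (2,1)@(5, 3): e=[28,30,6] → #
    (3,1)@(7, 3): e=[12,54,-2] → ·
    (1,2)@(3, 5): e=[36,2,26] → #
    (3,2)@(7, 5): e=[4,50,10] → #
    (4,2)@(9, 5): e=[-12,74,2] → ·
    (1,3)@(3, 7): e=[28,-2,38] → ·
    (2,3)@(5, 7): e=[12,22,30] → #
    (3,3)@(7, 7): e=[-4,46,22] → ·
    (2,4)@(5, 9): e=[4,18,42] → #
  covered (8 px):
    · # · · · · · · · ·
    · # # · · · · · · ·
    · # # # · · · · · ·
    · · # · · · · · · ·
    · · # · · · · · · ·
    · · · · · · · · · ·
    · · · · · · · · · ·
T4:
  2·area = 130
  edge (8, 2)→(15, 13): d=(7,11) right/bottom  bias=-1
  edge (15, 13)→(0, 8): d=(-15,-5) top-left  bias=+0
  edge (0, 8)→(8, 2): d=(8,-6) top-left  bias=+0
    (3,1)@(7, 3): e=[18,110,2] → #
    (4,1)@(9, 3): e=[-4,120,14] → ·
    (2,2)@(5, 5): e=[54,70,6] → #
    (4,2)@(9, 5): e=[10,90,30] → #
    (5,2)@(11, 5): e=[-12,100,42] → ·
    (1,3)@(3, 7): e=[90,30,10] → #
    (5,3)@(11, 7): e=[2,70,58] → #
    (6,3)@(13, 7): e=[-20,80,70] → ·
    (1,4)@(3, 9): e=[104,0,26] → #  [on edge]
    (6,4)@(13, 9): e=[-6,50,86] → ·
    (1,5)@(3, 11): e=[118,-30,42] → ·
    (2,5)@(5, 11): e=[96,-20,54] → ·
    (4,5)@(9, 11): e=[52,0,78] → #  [on edge]
    (7,6)@(15, 13): e=[0,0,130] → ·  [on edge]
  covered (17 px):
    · · · · · · · · · ·
    · · · # · · · · · ·
    · · # # # · · · · ·
    · # # # # # · · · ·
    · # # # # # · · · ·
    · · · · # # # · · ·
    · · · · · · · · · ·

Answer: [20,102,8]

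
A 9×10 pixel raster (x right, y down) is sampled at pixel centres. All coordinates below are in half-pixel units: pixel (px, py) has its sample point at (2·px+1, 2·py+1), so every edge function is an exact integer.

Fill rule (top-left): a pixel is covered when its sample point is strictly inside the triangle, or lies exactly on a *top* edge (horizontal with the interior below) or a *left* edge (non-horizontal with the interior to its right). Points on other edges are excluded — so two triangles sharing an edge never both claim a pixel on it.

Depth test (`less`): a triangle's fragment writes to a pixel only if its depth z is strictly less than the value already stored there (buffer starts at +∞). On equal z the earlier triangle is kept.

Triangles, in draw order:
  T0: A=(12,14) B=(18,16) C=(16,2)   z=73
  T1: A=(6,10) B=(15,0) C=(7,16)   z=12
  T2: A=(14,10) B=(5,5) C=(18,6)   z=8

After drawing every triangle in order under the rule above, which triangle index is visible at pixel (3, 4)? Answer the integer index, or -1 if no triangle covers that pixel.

T0:
  2·area = 80  (B↔C swapped to make it positive)
  edge (12, 14)→(16, 2): d=(4,-12) top-left  bias=+0
  edge (16, 2)→(18, 16): d=(2,14) right/bottom  bias=-1
  edge (18, 16)→(12, 14): d=(-6,-2) top-left  bias=+0
    (7,2)@(15, 5): e=[0,20,60] → #  [on edge]
    (8,2)@(17, 5): e=[24,-8,64] → ·
    (7,3)@(15, 7): e=[8,24,48] → #
    (8,3)@(17, 7): e=[32,-4,52] → ·
    (7,4)@(15, 9): e=[16,28,36] → #
    (8,4)@(17, 9): e=[40,0,40] → ·  [on edge]
    (1,5)@(3, 11): e=[-120,200,0] → ·  [on edge]
    (6,5)@(13, 11): e=[0,60,20] → #  [on edge]
    (8,5)@(17, 11): e=[48,4,28] → #
    (4,6)@(9, 13): e=[-40,120,0] → ·  [on edge]
    (6,6)@(13, 13): e=[8,64,8] → #
    (6,7)@(13, 15): e=[16,68,-4] → ·
    (7,7)@(15, 15): e=[40,40,0] → #  [on edge]
    (5,8)@(11, 17): e=[0,100,-20] → ·  [on edge]
  covered (11 px):
    · · · · · · · · ·
    · · · · · · · · ·
    · · · · · · · # ·
    · · · · · · · # ·
    · · · · · · · # ·
    · · · · · · # # #
    · · · · · · # # #
    · · · · · · · # #
    · · · · · · · · ·
    · · · · · · · · ·
T1:
  2·area = 64
  edge (6, 10)→(15, 0): d=(9,-10) top-left  bias=+0
  edge (15, 0)→(7, 16): d=(-8,16) right/bottom  bias=-1
  edge (7, 16)→(6, 10): d=(-1,-6) top-left  bias=+0
    (6,1)@(13, 3): e=[7,8,49] → #
    (7,1)@(15, 3): e=[27,-24,61] → ·
    (5,2)@(11, 5): e=[5,24,35] → #
    (6,2)@(13, 5): e=[25,-8,47] → ·
    (4,3)@(9, 7): e=[3,40,21] → #
    (6,3)@(13, 7): e=[43,-24,45] → ·
    (3,4)@(7, 9): e=[1,56,7] → #
    (5,4)@(11, 9): e=[41,-8,31] → ·
    (3,5)@(7, 11): e=[19,40,5] → #
    (5,5)@(11, 11): e=[59,-24,29] → ·
    (3,6)@(7, 13): e=[37,24,3] → #
    (4,6)@(9, 13): e=[57,-8,15] → ·
  covered (10 px):
    · · · · · · · · ·
    · · · · · · # · ·
    · · · · · # · · ·
    · · · · # # · · ·
    · · · # # · · · ·
    · · · # # · · · ·
    · · · # · · · · ·
    · · · # · · · · ·
    · · · · · · · · ·
    · · · · · · · · ·
T2:
  2·area = 56
  edge (14, 10)→(5, 5): d=(-9,-5) top-left  bias=+0
  edge (5, 5)→(18, 6): d=(13,1) right/bottom  bias=-1
  edge (18, 6)→(14, 10): d=(-4,4) right/bottom  bias=-1
    (2,2)@(5, 5): e=[0,0,56] → ·  [on edge]
    (4,3)@(9, 7): e=[2,22,32] → #
    (5,3)@(11, 7): e=[12,20,24] → #
    (6,3)@(13, 7): e=[22,18,16] → #
    (7,3)@(15, 7): e=[32,16,8] → #
    (8,3)@(17, 7): e=[42,14,0] → ·  [on edge]
    (4,4)@(9, 9): e=[-16,48,24] → ·
    (5,4)@(11, 9): e=[-6,46,16] → ·
    (6,4)@(13, 9): e=[4,44,8] → #
    (7,4)@(15, 9): e=[14,42,0] → ·  [on edge]
    (6,5)@(13, 11): e=[-14,70,0] → ·  [on edge]
    (5,6)@(11, 13): e=[-42,98,0] → ·  [on edge]
    (4,7)@(9, 15): e=[-70,126,0] → ·  [on edge]
    (3,8)@(7, 17): e=[-98,154,0] → ·  [on edge]
    (2,9)@(5, 19): e=[-126,182,0] → ·  [on edge]
  covered (5 px):
    · · · · · · · · ·
    · · · · · · · · ·
    · · · · · · · · ·
    · · · · # # # # ·
    · · · · · · # · ·
    · · · · · · · · ·
    · · · · · · · · ·
    · · · · · · · · ·
    · · · · · · · · ·
    · · · · · · · · ·

Z-buffer (winner per pixel, '.' = empty):
  . . . . . . . . .
  . . . . . . 1 . .
  . . . . . 1 . 0 .
  . . . . 2 2 2 2 .
  . . . 1 1 . 2 0 .
  . . . 1 1 . 0 0 0
  . . . 1 . . 0 0 0
  . . . 1 . . . 0 0
  . . . . . . . . .
  . . . . . . . . .

Final: 1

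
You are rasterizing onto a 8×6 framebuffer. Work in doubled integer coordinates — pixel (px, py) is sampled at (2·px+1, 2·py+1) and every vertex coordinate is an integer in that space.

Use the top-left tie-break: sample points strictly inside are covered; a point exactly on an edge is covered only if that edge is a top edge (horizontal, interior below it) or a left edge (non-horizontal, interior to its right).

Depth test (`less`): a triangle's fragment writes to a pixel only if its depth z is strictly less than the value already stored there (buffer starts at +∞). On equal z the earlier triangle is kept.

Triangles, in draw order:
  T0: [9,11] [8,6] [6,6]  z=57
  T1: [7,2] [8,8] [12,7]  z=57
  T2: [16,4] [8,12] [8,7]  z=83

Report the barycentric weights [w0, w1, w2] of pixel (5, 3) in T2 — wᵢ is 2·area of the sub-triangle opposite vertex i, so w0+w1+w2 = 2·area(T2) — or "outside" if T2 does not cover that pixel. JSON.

T0:
  2·area = 10  (B↔C swapped to make it positive)
  edge (9, 11)→(6, 6): d=(-3,-5) top-left  bias=+0
  edge (6, 6)→(8, 6): d=(2,0) top-left  bias=+0
  edge (8, 6)→(9, 11): d=(1,5) right/bottom  bias=-1
    (1,0)@(3, 1): e=[0,-10,20] → .  [on edge]
    (3,0)@(7, 1): e=[20,-10,0] → .  [on edge]
    (3,3)@(7, 7): e=[2,2,6] → X
    (4,3)@(9, 7): e=[12,2,-4] → .
    (3,4)@(7, 9): e=[-4,6,8] → .
    (4,5)@(9, 11): e=[0,10,0] → .  [on edge]
  covered (1 px):
    . . . . . . . .
    . . . . . . . .
    . . . . . . . .
    . . . X . . . .
    . . . . . . . .
    . . . . . . . .
T1:
  2·area = 25  (B↔C swapped to make it positive)
  edge (7, 2)→(12, 7): d=(5,5) right/bottom  bias=-1
  edge (12, 7)→(8, 8): d=(-4,1) right/bottom  bias=-1
  edge (8, 8)→(7, 2): d=(-1,-6) top-left  bias=+0
    (4,2)@(9, 5): e=[5,11,9] → X
    (5,2)@(11, 5): e=[-5,9,21] → .
    (4,3)@(9, 7): e=[15,3,7] → X
    (5,3)@(11, 7): e=[5,1,19] → X
    (6,3)@(13, 7): e=[-5,-1,31] → .
    (4,4)@(9, 9): e=[25,-5,5] → .
    (5,4)@(11, 9): e=[15,-7,17] → .
  covered (3 px):
    . . . . . . . .
    . . . . . . . .
    . . . . X . . .
    . . . . X X . .
    . . . . . . . .
    . . . . . . . .
T2:
  2·area = 40
  edge (16, 4)→(8, 12): d=(-8,8) right/bottom  bias=-1
  edge (8, 12)→(8, 7): d=(0,-5) top-left  bias=+0
  edge (8, 7)→(16, 4): d=(8,-3) top-left  bias=+0
    (7,2)@(15, 5): e=[0,35,5] → .  [on edge]
    (4,3)@(9, 7): e=[32,5,3] → X
    (5,3)@(11, 7): e=[16,15,9] → X
    (6,3)@(13, 7): e=[0,25,15] → .  [on edge]
    (4,4)@(9, 9): e=[16,5,19] → X
    (5,4)@(11, 9): e=[0,15,25] → .  [on edge]
    (4,5)@(9, 11): e=[0,5,35] → .  [on edge]
  covered (3 px):
    . . . . . . . .
    . . . . . . . .
    . . . . . . . .
    . . . . X X . .
    . . . . X . . .
    . . . . . . . .

Final: [15,9,16]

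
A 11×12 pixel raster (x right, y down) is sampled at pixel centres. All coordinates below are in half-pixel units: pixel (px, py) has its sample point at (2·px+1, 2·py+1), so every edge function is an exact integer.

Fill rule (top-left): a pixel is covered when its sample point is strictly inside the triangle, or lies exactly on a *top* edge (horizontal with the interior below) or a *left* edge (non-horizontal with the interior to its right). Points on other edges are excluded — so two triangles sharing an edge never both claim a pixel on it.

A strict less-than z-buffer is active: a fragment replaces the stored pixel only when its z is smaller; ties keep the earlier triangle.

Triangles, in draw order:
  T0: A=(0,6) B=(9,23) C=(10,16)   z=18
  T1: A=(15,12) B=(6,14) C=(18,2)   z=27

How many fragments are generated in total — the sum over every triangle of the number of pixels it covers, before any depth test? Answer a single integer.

T0:
  2·area = 80  (B↔C swapped to make it positive)
  edge (0, 6)→(10, 16): d=(10,10) right/bottom  bias=-1
  edge (10, 16)→(9, 23): d=(-1,7) right/bottom  bias=-1
  edge (9, 23)→(0, 6): d=(-9,-17) top-left  bias=+0
    (0,3)@(1, 7): e=[0,72,8] → ·  [on edge]
    (1,4)@(3, 9): e=[0,56,24] → ·  [on edge]
    (5,4)@(11, 9): e=[-80,0,160] → ·  [on edge]
    (1,5)@(3, 11): e=[20,54,6] → #
    (2,5)@(5, 11): e=[0,40,40] → ·  [on edge]
    (1,6)@(3, 13): e=[40,52,-12] → ·
    (2,6)@(5, 13): e=[20,38,22] → #
    (3,6)@(7, 13): e=[0,24,56] → ·  [on edge]
    (2,7)@(5, 15): e=[40,36,4] → #
    (3,7)@(7, 15): e=[20,22,38] → #
    (4,7)@(9, 15): e=[0,8,72] → ·  [on edge]
    (2,8)@(5, 17): e=[60,34,-14] → ·
    (5,8)@(11, 17): e=[0,-8,88] → ·  [on edge]
    (6,9)@(13, 19): e=[0,-24,104] → ·  [on edge]
    (7,10)@(15, 21): e=[0,-40,120] → ·  [on edge]
    (4,11)@(9, 23): e=[80,0,0] → ·  [on edge]
    (8,11)@(17, 23): e=[0,-56,136] → ·  [on edge]
  covered (9 px):
    · · · · · · · · · · ·
    · · · · · · · · · · ·
    · · · · · · · · · · ·
    · · · · · · · · · · ·
    · · · · · · · · · · ·
    · # · · · · · · · · ·
    · · # · · · · · · · ·
    · · # # · · · · · · ·
    · · · # # · · · · · ·
    · · · # # · · · · · ·
    · · · · # · · · · · ·
    · · · · · · · · · · ·
T1:
  2·area = 84
  edge (15, 12)→(6, 14): d=(-9,2) right/bottom  bias=-1
  edge (6, 14)→(18, 2): d=(12,-12) top-left  bias=+0
  edge (18, 2)→(15, 12): d=(-3,10) right/bottom  bias=-1
    (9,0)@(19, 1): e=[91,0,-7] → ·  [on edge]
    (8,1)@(17, 3): e=[77,0,7] → #  [on edge]
    (9,1)@(19, 3): e=[73,24,-13] → ·
    (7,2)@(15, 5): e=[63,0,21] → #  [on edge]
    (9,2)@(19, 5): e=[55,48,-19] → ·
    (6,3)@(13, 7): e=[49,0,35] → #  [on edge]
    (8,3)@(17, 7): e=[41,48,-5] → ·
    (5,4)@(11, 9): e=[35,0,49] → #  [on edge]
    (8,4)@(17, 9): e=[23,72,-11] → ·
    (4,5)@(9, 11): e=[21,0,63] → #  [on edge]
    (8,5)@(17, 11): e=[5,96,-17] → ·
    (3,6)@(7, 13): e=[7,0,77] → #  [on edge]
    (2,7)@(5, 15): e=[-7,0,91] → ·  [on edge]
    (1,8)@(3, 17): e=[-21,0,105] → ·  [on edge]
    (0,9)@(1, 19): e=[-35,0,119] → ·  [on edge]
  covered (14 px):
    · · · · · · · · · · ·
    · · · · · · · · # · ·
    · · · · · · · # # · ·
    · · · · · · # # · · ·
    · · · · · # # # · · ·
    · · · · # # # # · · ·
    · · · # # · · · · · ·
    · · · · · · · · · · ·
    · · · · · · · · · · ·
    · · · · · · · · · · ·
    · · · · · · · · · · ·
    · · · · · · · · · · ·

Result: 23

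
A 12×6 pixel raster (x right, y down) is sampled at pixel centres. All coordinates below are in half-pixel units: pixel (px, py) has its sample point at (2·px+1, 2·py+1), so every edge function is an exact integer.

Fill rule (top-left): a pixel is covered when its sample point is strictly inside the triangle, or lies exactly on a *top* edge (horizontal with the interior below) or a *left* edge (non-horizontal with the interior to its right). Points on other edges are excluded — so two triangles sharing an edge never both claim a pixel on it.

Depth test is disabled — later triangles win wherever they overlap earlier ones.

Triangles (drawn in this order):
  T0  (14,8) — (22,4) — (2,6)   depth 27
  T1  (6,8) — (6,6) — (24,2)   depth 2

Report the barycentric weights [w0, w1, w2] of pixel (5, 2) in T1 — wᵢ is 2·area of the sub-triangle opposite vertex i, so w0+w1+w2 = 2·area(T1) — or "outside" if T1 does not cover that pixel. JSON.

T0:
  2·area = 64  (B↔C swapped to make it positive)
  edge (14, 8)→(2, 6): d=(-12,-2) top-left  bias=+0
  edge (2, 6)→(22, 4): d=(20,-2) top-left  bias=+0
  edge (22, 4)→(14, 8): d=(-8,4) right/bottom  bias=-1
    (6,2)@(13, 5): e=[34,2,28] → █
    (7,2)@(15, 5): e=[38,6,20] → █
    (8,2)@(17, 5): e=[42,10,12] → █
    (9,2)@(19, 5): e=[46,14,4] → █
    (10,2)@(21, 5): e=[50,18,-4] → ·
    (4,3)@(9, 7): e=[2,34,28] → █
    (5,3)@(11, 7): e=[6,38,20] → █
    (8,3)@(17, 7): e=[18,50,-4] → ·
    (9,3)@(19, 7): e=[22,54,-12] → ·
    (4,4)@(9, 9): e=[-22,74,12] → ·
    (5,4)@(11, 9): e=[-18,78,4] → ·
    (6,4)@(13, 9): e=[-14,82,-4] → ·
  covered (8 px):
    · · · · · · · · · · · ·
    · · · · · · · · · · · ·
    · · · · · · █ █ █ █ · ·
    · · · · █ █ █ █ · · · ·
    · · · · · · · · · · · ·
    · · · · · · · · · · · ·
T1:
  2·area = 36
  edge (6, 8)→(6, 6): d=(0,-2) top-left  bias=+0
  edge (6, 6)→(24, 2): d=(18,-4) top-left  bias=+0
  edge (24, 2)→(6, 8): d=(-18,6) right/bottom  bias=-1
    (10,1)@(21, 3): e=[30,6,0] → ·  [on edge]
    (5,2)@(11, 5): e=[10,2,24] → █
    (6,2)@(13, 5): e=[14,10,12] → █
    (7,2)@(15, 5): e=[18,18,0] → ·  [on edge]
    (3,3)@(7, 7): e=[2,22,12] → █
    (4,3)@(9, 7): e=[6,30,0] → ·  [on edge]
    (5,3)@(11, 7): e=[10,38,-12] → ·
    (6,3)@(13, 7): e=[14,46,-24] → ·
    (1,4)@(3, 9): e=[-6,42,0] → ·  [on edge]
    (3,4)@(7, 9): e=[2,58,-24] → ·
  covered (3 px):
    · · · · · · · · · · · ·
    · · · · · · · · · · · ·
    · · · · · █ █ · · · · ·
    · · · █ · · · · · · · ·
    · · · · · · · · · · · ·
    · · · · · · · · · · · ·

Answer: [2,24,10]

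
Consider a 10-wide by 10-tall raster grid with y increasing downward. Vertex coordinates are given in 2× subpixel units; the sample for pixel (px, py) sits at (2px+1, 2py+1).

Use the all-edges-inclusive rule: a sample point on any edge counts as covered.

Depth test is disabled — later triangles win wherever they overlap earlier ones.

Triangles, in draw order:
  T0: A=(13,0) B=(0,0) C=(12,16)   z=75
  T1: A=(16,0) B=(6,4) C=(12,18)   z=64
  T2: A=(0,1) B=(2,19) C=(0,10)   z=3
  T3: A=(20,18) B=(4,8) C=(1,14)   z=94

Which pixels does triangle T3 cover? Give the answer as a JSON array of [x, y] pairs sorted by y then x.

T0:
  2·area = 208  (B↔C swapped to make it positive)
  edge (13, 0)→(12, 16): d=(-1,16) inclusive
  edge (12, 16)→(0, 0): d=(-12,-16) inclusive
  edge (0, 0)→(13, 0): d=(13,0) inclusive
    (0,0)@(1, 1): e=[191,4,13] → X
    (1,0)@(3, 1): e=[159,36,13] → X
    (2,0)@(5, 1): e=[127,68,13] → X
    (3,0)@(7, 1): e=[95,100,13] → X
    (4,0)@(9, 1): e=[63,132,13] → X
    (5,0)@(11, 1): e=[31,164,13] → X
    (6,0)@(13, 1): e=[-1,196,13] → .
    (0,1)@(1, 3): e=[189,-20,39] → .
    (1,1)@(3, 3): e=[157,12,39] → X
    (6,1)@(13, 3): e=[-3,172,39] → .
    (1,2)@(3, 5): e=[155,-12,65] → .
    (2,2)@(5, 5): e=[123,20,65] → X
  covered (24 px):
    X X X X X X . . . .
    . X X X X X . . . .
    . . X X X X . . . .
    . . . X X X . . . .
    . . . X X X . . . .
    . . . . X X . . . .
    . . . . . X . . . .
    . . . . . . . . . .
    . . . . . . . . . .
    . . . . . . . . . .
T1:
  2·area = 164  (B↔C swapped to make it positive)
  edge (16, 0)→(12, 18): d=(-4,18) inclusive
  edge (12, 18)→(6, 4): d=(-6,-14) inclusive
  edge (6, 4)→(16, 0): d=(10,-4) inclusive
    (7,0)@(15, 1): e=[14,144,6] → X
    (8,0)@(17, 1): e=[-22,172,14] → .
    (4,1)@(9, 3): e=[114,48,2] → X
    (5,1)@(11, 3): e=[78,76,10] → X
    (6,1)@(13, 3): e=[42,104,18] → X
    (8,1)@(17, 3): e=[-30,160,34] → .
    (3,2)@(7, 5): e=[142,8,14] → X
    (7,2)@(15, 5): e=[-2,120,46] → .
    (3,3)@(7, 7): e=[134,-4,34] → .
    (4,3)@(9, 7): e=[98,24,42] → X
    (7,3)@(15, 7): e=[-10,108,66] → .
    (4,4)@(9, 9): e=[90,12,62] → X
    (4,5)@(9, 11): e=[82,0,82] → X  [on edge]
  covered (21 px):
    . . . . . . . X . .
    . . . . X X X X . .
    . . . X X X X . . .
    . . . . X X X . . .
    . . . . X X X . . .
    . . . . X X X . . .
    . . . . . X X . . .
    . . . . . X . . . .
    . . . . . . . . . .
    . . . . . . . . . .
T2:
  2·area = 18
  edge (0, 1)→(2, 19): d=(2,18) inclusive
  edge (2, 19)→(0, 10): d=(-2,-9) inclusive
  edge (0, 10)→(0, 1): d=(0,-9) inclusive
    (0,5)@(1, 11): e=[2,7,9] → X
    (1,5)@(3, 11): e=[-34,25,27] → .
    (0,6)@(1, 13): e=[6,3,9] → X
    (1,6)@(3, 13): e=[-30,21,27] → .
    (0,7)@(1, 15): e=[10,-1,9] → .
  covered (2 px):
    . . . . . . . . . .
    . . . . . . . . . .
    . . . . . . . . . .
    . . . . . . . . . .
    . . . . . . . . . .
    X . . . . . . . . .
    X . . . . . . . . .
    . . . . . . . . . .
    . . . . . . . . . .
    . . . . . . . . . .
T3:
  2·area = 126  (B↔C swapped to make it positive)
  edge (20, 18)→(1, 14): d=(-19,-4) inclusive
  edge (1, 14)→(4, 8): d=(3,-6) inclusive
  edge (4, 8)→(20, 18): d=(16,10) inclusive
    (2,4)@(5, 9): e=[111,9,6] → X
    (3,4)@(7, 9): e=[119,21,-14] → .
    (1,5)@(3, 11): e=[65,3,58] → X
    (3,5)@(7, 11): e=[81,27,18] → X
    (4,5)@(9, 11): e=[89,39,-2] → .
    (1,6)@(3, 13): e=[27,9,90] → X
    (4,6)@(9, 13): e=[51,45,30] → X
    (5,6)@(11, 13): e=[59,57,10] → X
    (6,6)@(13, 13): e=[67,69,-10] → .
    (1,7)@(3, 15): e=[-11,15,122] → .
    (2,7)@(5, 15): e=[-3,27,102] → .
    (3,7)@(7, 15): e=[5,39,82] → X
  covered (15 px):
    . . . . . . . . . .
    . . . . . . . . . .
    . . . . . . . . . .
    . . . . . . . . . .
    . . X . . . . . . .
    . X X X . . . . . .
    . X X X X X . . . .
    . . . X X X X X . .
    . . . . . . . . X .
    . . . . . . . . . .

Result: [[2,4],[1,5],[2,5],[3,5],[1,6],[2,6],[3,6],[4,6],[5,6],[3,7],[4,7],[5,7],[6,7],[7,7],[8,8]]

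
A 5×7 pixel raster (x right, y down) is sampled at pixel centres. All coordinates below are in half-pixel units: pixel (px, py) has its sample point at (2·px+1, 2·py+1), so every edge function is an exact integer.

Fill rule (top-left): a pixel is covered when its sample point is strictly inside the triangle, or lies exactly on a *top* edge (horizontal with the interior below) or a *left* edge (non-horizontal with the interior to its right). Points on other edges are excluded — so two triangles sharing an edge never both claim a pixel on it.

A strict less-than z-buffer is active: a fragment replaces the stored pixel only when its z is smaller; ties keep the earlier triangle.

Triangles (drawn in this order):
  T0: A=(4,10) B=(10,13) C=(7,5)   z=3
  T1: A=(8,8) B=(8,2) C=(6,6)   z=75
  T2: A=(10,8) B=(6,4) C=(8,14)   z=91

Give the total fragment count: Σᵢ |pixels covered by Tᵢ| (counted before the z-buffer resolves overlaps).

T0:
  2·area = 39  (B↔C swapped to make it positive)
  edge (4, 10)→(7, 5): d=(3,-5) top-left  bias=+0
  edge (7, 5)→(10, 13): d=(3,8) right/bottom  bias=-1
  edge (10, 13)→(4, 10): d=(-6,-3) top-left  bias=+0
    (3,2)@(7, 5): e=[0,0,39] → ·  [on edge]
    (3,3)@(7, 7): e=[6,6,27] → #
    (4,3)@(9, 7): e=[16,-10,33] → ·
    (2,4)@(5, 9): e=[2,28,9] → #
    (4,4)@(9, 9): e=[22,-4,21] → ·
    (2,5)@(5, 11): e=[8,34,-3] → ·
    (3,5)@(7, 11): e=[18,18,3] → #
    (4,5)@(9, 11): e=[28,2,9] → #
    (3,6)@(7, 13): e=[24,24,-9] → ·
    (4,6)@(9, 13): e=[34,8,-3] → ·
  covered (5 px):
    · · · · ·
    · · · · ·
    · · · · ·
    · · · # ·
    · · # # ·
    · · · # #
    · · · · ·
T1:
  2·area = 12  (B↔C swapped to make it positive)
  edge (8, 8)→(6, 6): d=(-2,-2) top-left  bias=+0
  edge (6, 6)→(8, 2): d=(2,-4) top-left  bias=+0
  edge (8, 2)→(8, 8): d=(0,6) right/bottom  bias=-1
    (0,0)@(1, 1): e=[0,-30,42] → ·  [on edge]
    (1,1)@(3, 3): e=[0,-18,30] → ·  [on edge]
    (2,2)@(5, 5): e=[0,-6,18] → ·  [on edge]
    (3,2)@(7, 5): e=[4,2,6] → #
    (4,2)@(9, 5): e=[8,10,-6] → ·
    (3,3)@(7, 7): e=[0,6,6] → #  [on edge]
    (4,3)@(9, 7): e=[4,14,-6] → ·
    (3,4)@(7, 9): e=[-4,10,6] → ·
    (4,4)@(9, 9): e=[0,18,-6] → ·  [on edge]
  covered (2 px):
    · · · · ·
    · · · · ·
    · · · # ·
    · · · # ·
    · · · · ·
    · · · · ·
    · · · · ·
T2:
  2·area = 32  (B↔C swapped to make it positive)
  edge (10, 8)→(8, 14): d=(-2,6) right/bottom  bias=-1
  edge (8, 14)→(6, 4): d=(-2,-10) top-left  bias=+0
  edge (6, 4)→(10, 8): d=(4,4) right/bottom  bias=-1
    (1,0)@(3, 1): e=[56,-24,0] → ·  [on edge]
    (2,1)@(5, 3): e=[40,-8,0] → ·  [on edge]
    (3,2)@(7, 5): e=[24,8,0] → ·  [on edge]
    (3,3)@(7, 7): e=[20,4,8] → #
    (4,3)@(9, 7): e=[8,24,0] → ·  [on edge]
    (3,4)@(7, 9): e=[16,0,16] → #  [on edge]
    (4,4)@(9, 9): e=[4,20,8] → #
    (3,5)@(7, 11): e=[12,-4,24] → ·
    (4,5)@(9, 11): e=[0,16,16] → ·  [on edge]
  covered (3 px):
    · · · · ·
    · · · · ·
    · · · · ·
    · · · # ·
    · · · # #
    · · · · ·
    · · · · ·

Final: 10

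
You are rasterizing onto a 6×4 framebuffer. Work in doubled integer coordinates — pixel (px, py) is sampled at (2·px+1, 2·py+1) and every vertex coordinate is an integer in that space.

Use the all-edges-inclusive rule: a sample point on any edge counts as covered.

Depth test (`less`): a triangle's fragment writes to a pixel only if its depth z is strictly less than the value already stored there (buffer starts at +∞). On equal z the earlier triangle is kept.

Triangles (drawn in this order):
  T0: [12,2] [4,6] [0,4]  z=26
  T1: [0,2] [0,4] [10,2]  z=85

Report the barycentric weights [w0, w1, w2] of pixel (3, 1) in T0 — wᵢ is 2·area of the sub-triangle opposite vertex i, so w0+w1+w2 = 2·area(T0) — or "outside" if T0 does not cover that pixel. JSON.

T0:
  2·area = 32
  edge (12, 2)→(4, 6): d=(-8,4) inclusive
  edge (4, 6)→(0, 4): d=(-4,-2) inclusive
  edge (0, 4)→(12, 2): d=(12,-2) inclusive
    (3,1)@(7, 3): e=[12,18,2] → #
    (4,1)@(9, 3): e=[4,22,6] → #
    (5,1)@(11, 3): e=[-4,26,10] → ·
    (1,2)@(3, 5): e=[12,2,18] → #
    (2,2)@(5, 5): e=[4,6,22] → #
    (3,2)@(7, 5): e=[-4,10,26] → ·
    (4,2)@(9, 5): e=[-12,14,30] → ·
    (1,3)@(3, 7): e=[-4,-6,42] → ·
    (2,3)@(5, 7): e=[-12,-2,46] → ·
  covered (4 px):
    · · · · · ·
    · · · # # ·
    · # # · · ·
    · · · · · ·
T1:
  2·area = 20  (B↔C swapped to make it positive)
  edge (0, 2)→(10, 2): d=(10,0) inclusive
  edge (10, 2)→(0, 4): d=(-10,2) inclusive
  edge (0, 4)→(0, 2): d=(0,-2) inclusive
    (0,1)@(1, 3): e=[10,8,2] → #
    (1,1)@(3, 3): e=[10,4,6] → #
    (2,1)@(5, 3): e=[10,0,10] → #  [on edge]
    (3,1)@(7, 3): e=[10,-4,14] → ·
    (0,2)@(1, 5): e=[30,-12,2] → ·
    (1,2)@(3, 5): e=[30,-16,6] → ·
    (2,2)@(5, 5): e=[30,-20,10] → ·
  covered (3 px):
    · · · · · ·
    # # # · · ·
    · · · · · ·
    · · · · · ·

Result: [18,2,12]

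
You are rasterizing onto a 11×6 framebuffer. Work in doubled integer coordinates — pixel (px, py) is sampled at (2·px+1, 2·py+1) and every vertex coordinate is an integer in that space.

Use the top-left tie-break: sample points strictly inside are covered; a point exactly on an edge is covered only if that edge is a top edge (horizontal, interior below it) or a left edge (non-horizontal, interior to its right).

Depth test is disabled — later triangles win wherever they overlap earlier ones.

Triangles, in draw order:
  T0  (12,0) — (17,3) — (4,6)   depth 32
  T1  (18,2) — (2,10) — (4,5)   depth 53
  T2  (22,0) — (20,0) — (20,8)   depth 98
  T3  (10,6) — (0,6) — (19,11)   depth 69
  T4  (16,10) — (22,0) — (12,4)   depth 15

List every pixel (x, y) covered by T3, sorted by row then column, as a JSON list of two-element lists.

T0:
  2·area = 54
  edge (12, 0)→(17, 3): d=(5,3) right/bottom  bias=-1
  edge (17, 3)→(4, 6): d=(-13,3) right/bottom  bias=-1
  edge (4, 6)→(12, 0): d=(8,-6) top-left  bias=+0
    (5,0)@(11, 1): e=[8,44,2] → █
    (6,0)@(13, 1): e=[2,38,14] → █
    (7,0)@(15, 1): e=[-4,32,26] → ·
    (4,1)@(9, 3): e=[24,24,6] → █
    (7,1)@(15, 3): e=[6,6,42] → █
    (8,1)@(17, 3): e=[0,0,54] → ·  [on edge]
    (3,2)@(7, 5): e=[40,4,10] → █
    (4,2)@(9, 5): e=[34,-2,22] → ·
    (5,2)@(11, 5): e=[28,-8,34] → ·
    (6,2)@(13, 5): e=[22,-14,46] → ·
    (7,2)@(15, 5): e=[16,-20,58] → ·
    (3,3)@(7, 7): e=[50,-22,26] → ·
  covered (7 px):
    · · · · · █ █ · · · ·
    · · · · █ █ █ █ · · ·
    · · · █ · · · · · · ·
    · · · · · · · · · · ·
    · · · · · · · · · · ·
    · · · · · · · · · · ·
T1:
  2·area = 64
  edge (18, 2)→(2, 10): d=(-16,8) right/bottom  bias=-1
  edge (2, 10)→(4, 5): d=(2,-5) top-left  bias=+0
  edge (4, 5)→(18, 2): d=(14,-3) top-left  bias=+0
    (7,1)@(15, 3): e=[8,51,5] → █
    (8,1)@(17, 3): e=[-8,61,11] → ·
    (2,2)@(5, 5): e=[56,5,3] → █
    (3,2)@(7, 5): e=[40,15,9] → █
    (4,2)@(9, 5): e=[24,25,15] → █
    (5,2)@(11, 5): e=[8,35,21] → █
    (6,2)@(13, 5): e=[-8,45,27] → ·
    (7,2)@(15, 5): e=[-24,55,33] → ·
    (2,3)@(5, 7): e=[24,9,31] → █
    (4,3)@(9, 7): e=[-8,29,43] → ·
    (5,3)@(11, 7): e=[-24,39,49] → ·
    (1,4)@(3, 9): e=[8,3,53] → █
  covered (8 px):
    · · · · · · · · · · ·
    · · · · · · · █ · · ·
    · · █ █ █ █ · · · · ·
    · · █ █ · · · · · · ·
    · █ · · · · · · · · ·
    · · · · · · · · · · ·
T2:
  2·area = 16  (B↔C swapped to make it positive)
  edge (22, 0)→(20, 8): d=(-2,8) right/bottom  bias=-1
  edge (20, 8)→(20, 0): d=(0,-8) top-left  bias=+0
  edge (20, 0)→(22, 0): d=(2,0) top-left  bias=+0
    (10,0)@(21, 1): e=[6,8,2] → █
    (10,1)@(21, 3): e=[2,8,6] → █
    (10,2)@(21, 5): e=[-2,8,10] → ·
  covered (2 px):
    · · · · · · · · · · █
    · · · · · · · · · · █
    · · · · · · · · · · ·
    · · · · · · · · · · ·
    · · · · · · · · · · ·
    · · · · · · · · · · ·
T3:
  2·area = 50  (B↔C swapped to make it positive)
  edge (10, 6)→(19, 11): d=(9,5) right/bottom  bias=-1
  edge (19, 11)→(0, 6): d=(-19,-5) top-left  bias=+0
  edge (0, 6)→(10, 6): d=(10,0) top-left  bias=+0
    (0,0)@(1, 1): e=[0,100,-50] → ·  [on edge]
    (2,3)@(5, 7): e=[34,6,10] → █
    (3,3)@(7, 7): e=[24,16,10] → █
    (4,3)@(9, 7): e=[14,26,10] → █
    (5,3)@(11, 7): e=[4,36,10] → █
    (6,3)@(13, 7): e=[-6,46,10] → ·
    (2,4)@(5, 9): e=[52,-32,30] → ·
    (3,4)@(7, 9): e=[42,-22,30] → ·
    (4,4)@(9, 9): e=[32,-12,30] → ·
    (5,4)@(11, 9): e=[22,-2,30] → ·
    (6,4)@(13, 9): e=[12,8,30] → █
    (7,4)@(15, 9): e=[2,18,30] → █
    (9,5)@(19, 11): e=[0,0,50] → ·  [on edge]
  covered (6 px):
    · · · · · · · · · · ·
    · · · · · · · · · · ·
    · · · · · · · · · · ·
    · · █ █ █ █ · · · · ·
    · · · · · · █ █ · · ·
    · · · · · · · · · · ·
T4:
  2·area = 76  (B↔C swapped to make it positive)
  edge (16, 10)→(12, 4): d=(-4,-6) top-left  bias=+0
  edge (12, 4)→(22, 0): d=(10,-4) top-left  bias=+0
  edge (22, 0)→(16, 10): d=(-6,10) right/bottom  bias=-1
    (10,0)@(21, 1): e=[66,6,4] → █
    (7,1)@(15, 3): e=[22,2,52] → █
    (8,1)@(17, 3): e=[34,10,32] → █
    (9,1)@(19, 3): e=[46,18,12] → █
    (10,1)@(21, 3): e=[58,26,-8] → ·
    (6,2)@(13, 5): e=[2,14,60] → █
    (9,2)@(19, 5): e=[38,38,0] → ·  [on edge]
    (6,3)@(13, 7): e=[-6,34,48] → ·
    (7,3)@(15, 7): e=[6,42,28] → █
    (9,3)@(19, 7): e=[30,58,-12] → ·
    (7,4)@(15, 9): e=[-2,62,16] → ·
    (8,4)@(17, 9): e=[10,70,-4] → ·
  covered (9 px):
    · · · · · · · · · · █
    · · · · · · · █ █ █ ·
    · · · · · · █ █ █ · ·
    · · · · · · · █ █ · ·
    · · · · · · · · · · ·
    · · · · · · · · · · ·

Answer: [[2,3],[3,3],[4,3],[5,3],[6,4],[7,4]]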